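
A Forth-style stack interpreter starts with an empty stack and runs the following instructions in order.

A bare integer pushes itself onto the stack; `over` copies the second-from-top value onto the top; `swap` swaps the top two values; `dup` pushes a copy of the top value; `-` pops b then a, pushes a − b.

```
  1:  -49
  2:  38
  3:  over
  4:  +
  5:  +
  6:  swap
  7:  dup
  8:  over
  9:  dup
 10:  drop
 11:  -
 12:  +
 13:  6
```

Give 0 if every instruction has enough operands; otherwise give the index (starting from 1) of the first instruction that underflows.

-49  → [-49]
38   → [-49, 38]
over → [-49, 38, -49]
+    → [-49, -11]
+    → [-60]
swap  — needs 2 operands, stack has 1 → underflow

6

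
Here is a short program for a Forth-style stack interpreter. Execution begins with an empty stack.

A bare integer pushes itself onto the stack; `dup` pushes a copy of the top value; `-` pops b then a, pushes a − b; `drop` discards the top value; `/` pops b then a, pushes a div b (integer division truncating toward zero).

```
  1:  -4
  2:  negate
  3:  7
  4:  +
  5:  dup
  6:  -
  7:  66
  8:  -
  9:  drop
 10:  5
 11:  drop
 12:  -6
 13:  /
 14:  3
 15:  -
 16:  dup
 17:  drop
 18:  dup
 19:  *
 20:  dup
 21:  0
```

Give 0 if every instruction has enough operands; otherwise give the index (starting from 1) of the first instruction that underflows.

13

-4     : -4
negate : 4
7      : 4 7
+      : 11
dup    : 11 11
-      : 0
66     : 0 66
-      : -66
drop   : (empty)
5      : 5
drop   : (empty)
-6     : -6
/  — needs 2 operands, stack has 1 → underflow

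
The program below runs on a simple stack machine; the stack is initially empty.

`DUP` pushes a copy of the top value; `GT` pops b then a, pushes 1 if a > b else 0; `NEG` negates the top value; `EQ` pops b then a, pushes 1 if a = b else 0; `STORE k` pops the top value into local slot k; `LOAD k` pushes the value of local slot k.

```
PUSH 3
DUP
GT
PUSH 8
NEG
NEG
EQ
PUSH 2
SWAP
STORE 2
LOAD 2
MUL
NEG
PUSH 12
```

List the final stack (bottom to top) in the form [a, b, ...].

[0, 12]

PUSH 3  → 3
DUP     → 3 3
GT      → 0
PUSH 8  → 0 8
NEG     → 0 -8
NEG     → 0 8
EQ      → 0
PUSH 2  → 0 2
SWAP    → 2 0
STORE 2 → 2
LOAD 2  → 2 0
MUL     → 0
NEG     → 0
PUSH 12 → 0 12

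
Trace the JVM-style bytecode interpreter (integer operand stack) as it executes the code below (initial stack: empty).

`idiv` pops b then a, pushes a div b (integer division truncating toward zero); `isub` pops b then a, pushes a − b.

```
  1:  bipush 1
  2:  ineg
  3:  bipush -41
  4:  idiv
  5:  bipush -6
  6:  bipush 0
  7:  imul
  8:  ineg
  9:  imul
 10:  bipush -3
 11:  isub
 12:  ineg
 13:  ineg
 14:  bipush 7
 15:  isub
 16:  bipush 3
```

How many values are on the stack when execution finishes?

2

bipush 1   -> [1]
ineg       -> [-1]
bipush -41 -> [-1, -41]
idiv       -> [0]
bipush -6  -> [0, -6]
bipush 0   -> [0, -6, 0]
imul       -> [0, 0]
ineg       -> [0, 0]
imul       -> [0]
bipush -3  -> [0, -3]
isub       -> [3]
ineg       -> [-3]
ineg       -> [3]
bipush 7   -> [3, 7]
isub       -> [-4]
bipush 3   -> [-4, 3]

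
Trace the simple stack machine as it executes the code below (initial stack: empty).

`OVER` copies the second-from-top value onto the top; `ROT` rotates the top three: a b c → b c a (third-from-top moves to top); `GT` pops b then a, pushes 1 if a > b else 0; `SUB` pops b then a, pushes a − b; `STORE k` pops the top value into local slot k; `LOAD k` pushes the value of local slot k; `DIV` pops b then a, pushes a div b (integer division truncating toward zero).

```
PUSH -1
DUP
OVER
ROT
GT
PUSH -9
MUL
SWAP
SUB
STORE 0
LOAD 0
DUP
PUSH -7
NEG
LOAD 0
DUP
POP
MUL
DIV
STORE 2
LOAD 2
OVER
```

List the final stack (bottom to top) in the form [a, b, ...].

PUSH -1 -> [-1]
DUP     -> [-1, -1]
OVER    -> [-1, -1, -1]
ROT     -> [-1, -1, -1]
GT      -> [-1, 0]
PUSH -9 -> [-1, 0, -9]
MUL     -> [-1, 0]
SWAP    -> [0, -1]
SUB     -> [1]
STORE 0 -> []
LOAD 0  -> [1]
DUP     -> [1, 1]
PUSH -7 -> [1, 1, -7]
NEG     -> [1, 1, 7]
LOAD 0  -> [1, 1, 7, 1]
DUP     -> [1, 1, 7, 1, 1]
POP     -> [1, 1, 7, 1]
MUL     -> [1, 1, 7]
DIV     -> [1, 0]
STORE 2 -> [1]
LOAD 2  -> [1, 0]
OVER    -> [1, 0, 1]

[1, 0, 1]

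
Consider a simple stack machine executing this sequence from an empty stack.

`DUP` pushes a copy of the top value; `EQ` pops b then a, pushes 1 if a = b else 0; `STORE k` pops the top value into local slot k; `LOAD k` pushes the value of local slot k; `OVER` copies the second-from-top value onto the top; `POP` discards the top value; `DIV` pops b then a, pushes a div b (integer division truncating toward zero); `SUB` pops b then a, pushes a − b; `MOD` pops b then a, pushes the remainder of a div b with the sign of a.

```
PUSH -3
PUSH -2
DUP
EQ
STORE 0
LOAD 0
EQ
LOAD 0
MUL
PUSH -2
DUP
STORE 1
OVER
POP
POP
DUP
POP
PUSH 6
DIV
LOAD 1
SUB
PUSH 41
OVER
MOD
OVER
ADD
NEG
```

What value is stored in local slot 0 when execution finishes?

1

PUSH -3 -> -3
PUSH -2 -> -3 -2
DUP     -> -3 -2 -2
EQ      -> -3 1
STORE 0 -> -3
LOAD 0  -> -3 1
EQ      -> 0
LOAD 0  -> 0 1
MUL     -> 0
PUSH -2 -> 0 -2
DUP     -> 0 -2 -2
STORE 1 -> 0 -2
OVER    -> 0 -2 0
POP     -> 0 -2
POP     -> 0
DUP     -> 0 0
POP     -> 0
PUSH 6  -> 0 6
DIV     -> 0
LOAD 1  -> 0 -2
SUB     -> 2
PUSH 41 -> 2 41
OVER    -> 2 41 2
MOD     -> 2 1
OVER    -> 2 1 2
ADD     -> 2 3
NEG     -> 2 -3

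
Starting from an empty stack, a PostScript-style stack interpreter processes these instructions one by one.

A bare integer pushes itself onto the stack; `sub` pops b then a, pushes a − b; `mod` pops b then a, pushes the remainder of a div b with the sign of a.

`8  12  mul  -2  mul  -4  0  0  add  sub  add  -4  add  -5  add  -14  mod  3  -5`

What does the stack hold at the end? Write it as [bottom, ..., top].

8   : 8
12  : 8 12
mul : 96
-2  : 96 -2
mul : -192
-4  : -192 -4
0   : -192 -4 0
0   : -192 -4 0 0
add : -192 -4 0
sub : -192 -4
add : -196
-4  : -196 -4
add : -200
-5  : -200 -5
add : -205
-14 : -205 -14
mod : -9
3   : -9 3
-5  : -9 3 -5

[-9, 3, -5]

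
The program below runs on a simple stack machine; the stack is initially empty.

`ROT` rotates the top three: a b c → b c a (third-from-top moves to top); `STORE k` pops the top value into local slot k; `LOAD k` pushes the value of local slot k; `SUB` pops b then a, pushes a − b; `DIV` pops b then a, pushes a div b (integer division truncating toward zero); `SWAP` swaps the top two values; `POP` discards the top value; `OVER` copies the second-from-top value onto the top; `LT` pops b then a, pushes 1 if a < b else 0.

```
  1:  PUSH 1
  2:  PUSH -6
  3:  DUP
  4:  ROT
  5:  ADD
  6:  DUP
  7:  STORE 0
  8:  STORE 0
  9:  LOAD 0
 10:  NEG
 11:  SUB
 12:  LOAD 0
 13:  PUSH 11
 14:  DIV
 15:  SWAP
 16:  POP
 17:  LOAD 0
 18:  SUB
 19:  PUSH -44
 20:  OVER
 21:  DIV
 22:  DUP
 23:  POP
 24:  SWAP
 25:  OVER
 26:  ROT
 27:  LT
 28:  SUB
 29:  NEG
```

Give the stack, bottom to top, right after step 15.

PUSH 1  -> 1
PUSH -6 -> 1 -6
DUP     -> 1 -6 -6
ROT     -> -6 -6 1
ADD     -> -6 -5
DUP     -> -6 -5 -5
STORE 0 -> -6 -5
STORE 0 -> -6
LOAD 0  -> -6 -5
NEG     -> -6 5
SUB     -> -11
LOAD 0  -> -11 -5
PUSH 11 -> -11 -5 11
DIV     -> -11 0
SWAP    -> 0 -11

[0, -11]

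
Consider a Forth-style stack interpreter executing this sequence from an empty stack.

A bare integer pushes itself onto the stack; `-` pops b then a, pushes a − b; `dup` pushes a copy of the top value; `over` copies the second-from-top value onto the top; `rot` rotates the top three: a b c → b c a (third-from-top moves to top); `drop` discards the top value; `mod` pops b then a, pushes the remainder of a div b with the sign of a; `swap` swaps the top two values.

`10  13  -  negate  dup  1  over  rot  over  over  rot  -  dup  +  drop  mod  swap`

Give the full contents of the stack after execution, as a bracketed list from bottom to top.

10     : [10]
13     : [10, 13]
-      : [-3]
negate : [3]
dup    : [3, 3]
1      : [3, 3, 1]
over   : [3, 3, 1, 3]
rot    : [3, 1, 3, 3]
over   : [3, 1, 3, 3, 3]
over   : [3, 1, 3, 3, 3, 3]
rot    : [3, 1, 3, 3, 3, 3]
-      : [3, 1, 3, 3, 0]
dup    : [3, 1, 3, 3, 0, 0]
+      : [3, 1, 3, 3, 0]
drop   : [3, 1, 3, 3]
mod    : [3, 1, 0]
swap   : [3, 0, 1]

[3, 0, 1]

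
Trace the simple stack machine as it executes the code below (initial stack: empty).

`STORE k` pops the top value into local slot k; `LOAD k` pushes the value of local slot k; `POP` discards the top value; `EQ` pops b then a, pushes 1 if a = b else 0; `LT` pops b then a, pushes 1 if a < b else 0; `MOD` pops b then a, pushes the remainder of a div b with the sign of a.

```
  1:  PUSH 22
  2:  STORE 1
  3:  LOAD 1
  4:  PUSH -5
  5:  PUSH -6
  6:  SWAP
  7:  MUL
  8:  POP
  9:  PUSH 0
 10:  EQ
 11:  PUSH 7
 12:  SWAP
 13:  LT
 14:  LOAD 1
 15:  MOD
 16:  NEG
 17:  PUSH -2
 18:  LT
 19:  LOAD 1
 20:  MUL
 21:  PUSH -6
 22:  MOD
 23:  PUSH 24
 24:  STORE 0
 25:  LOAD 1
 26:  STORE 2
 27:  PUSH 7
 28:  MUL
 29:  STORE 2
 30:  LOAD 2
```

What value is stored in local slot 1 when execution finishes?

PUSH 22  22
STORE 1  (empty)
LOAD 1   22
PUSH -5  22 -5
PUSH -6  22 -5 -6
SWAP     22 -6 -5
MUL      22 30
POP      22
PUSH 0   22 0
EQ       0
PUSH 7   0 7
SWAP     7 0
LT       0
LOAD 1   0 22
MOD      0
NEG      0
PUSH -2  0 -2
LT       0
LOAD 1   0 22
MUL      0
PUSH -6  0 -6
MOD      0
PUSH 24  0 24
STORE 0  0
LOAD 1   0 22
STORE 2  0
PUSH 7   0 7
MUL      0
STORE 2  (empty)
LOAD 2   0

22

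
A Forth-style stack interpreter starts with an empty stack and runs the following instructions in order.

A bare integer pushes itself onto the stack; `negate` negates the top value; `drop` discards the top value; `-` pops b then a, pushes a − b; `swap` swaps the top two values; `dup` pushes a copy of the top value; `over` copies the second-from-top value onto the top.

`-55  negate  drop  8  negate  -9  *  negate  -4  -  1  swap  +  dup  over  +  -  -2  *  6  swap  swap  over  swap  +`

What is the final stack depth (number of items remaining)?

-55    → [-55]
negate → [55]
drop   → []
8      → [8]
negate → [-8]
-9     → [-8, -9]
*      → [72]
negate → [-72]
-4     → [-72, -4]
-      → [-68]
1      → [-68, 1]
swap   → [1, -68]
+      → [-67]
dup    → [-67, -67]
over   → [-67, -67, -67]
+      → [-67, -134]
-      → [67]
-2     → [67, -2]
*      → [-134]
6      → [-134, 6]
swap   → [6, -134]
swap   → [-134, 6]
over   → [-134, 6, -134]
swap   → [-134, -134, 6]
+      → [-134, -128]

2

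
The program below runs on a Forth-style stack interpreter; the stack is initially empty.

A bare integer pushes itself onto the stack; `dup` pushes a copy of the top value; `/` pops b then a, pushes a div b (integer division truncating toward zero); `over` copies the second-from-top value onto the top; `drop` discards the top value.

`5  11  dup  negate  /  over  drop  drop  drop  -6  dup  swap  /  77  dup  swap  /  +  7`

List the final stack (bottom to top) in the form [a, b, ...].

5       [5]
11      [5, 11]
dup     [5, 11, 11]
negate  [5, 11, -11]
/       [5, -1]
over    [5, -1, 5]
drop    [5, -1]
drop    [5]
drop    []
-6      [-6]
dup     [-6, -6]
swap    [-6, -6]
/       [1]
77      [1, 77]
dup     [1, 77, 77]
swap    [1, 77, 77]
/       [1, 1]
+       [2]
7       [2, 7]

[2, 7]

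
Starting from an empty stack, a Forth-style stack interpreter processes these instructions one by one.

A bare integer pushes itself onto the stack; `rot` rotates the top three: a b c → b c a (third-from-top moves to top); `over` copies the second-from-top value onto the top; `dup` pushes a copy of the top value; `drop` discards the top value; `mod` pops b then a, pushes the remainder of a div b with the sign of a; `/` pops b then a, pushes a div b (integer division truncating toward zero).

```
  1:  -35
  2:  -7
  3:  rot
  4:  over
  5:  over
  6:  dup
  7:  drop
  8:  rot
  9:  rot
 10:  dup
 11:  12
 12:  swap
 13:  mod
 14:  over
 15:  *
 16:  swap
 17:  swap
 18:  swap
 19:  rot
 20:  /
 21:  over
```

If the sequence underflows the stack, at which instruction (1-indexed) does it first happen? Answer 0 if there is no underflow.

-35  -35
-7   -35 -7
rot  — needs 3 operands, stack has 2 → underflow

3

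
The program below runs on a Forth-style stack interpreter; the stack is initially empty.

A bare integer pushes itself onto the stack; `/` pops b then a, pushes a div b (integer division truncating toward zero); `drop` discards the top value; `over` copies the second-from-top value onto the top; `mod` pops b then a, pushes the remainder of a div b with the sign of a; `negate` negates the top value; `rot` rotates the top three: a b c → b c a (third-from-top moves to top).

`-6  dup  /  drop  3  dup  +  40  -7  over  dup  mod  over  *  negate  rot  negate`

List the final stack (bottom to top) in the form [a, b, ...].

[6, -7, 0, -40]

-6     : [-6]
dup    : [-6, -6]
/      : [1]
drop   : []
3      : [3]
dup    : [3, 3]
+      : [6]
40     : [6, 40]
-7     : [6, 40, -7]
over   : [6, 40, -7, 40]
dup    : [6, 40, -7, 40, 40]
mod    : [6, 40, -7, 0]
over   : [6, 40, -7, 0, -7]
*      : [6, 40, -7, 0]
negate : [6, 40, -7, 0]
rot    : [6, -7, 0, 40]
negate : [6, -7, 0, -40]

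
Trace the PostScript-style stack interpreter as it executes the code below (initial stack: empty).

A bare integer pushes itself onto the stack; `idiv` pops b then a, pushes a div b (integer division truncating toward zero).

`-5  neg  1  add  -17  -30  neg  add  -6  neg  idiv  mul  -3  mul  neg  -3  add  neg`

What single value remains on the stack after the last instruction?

-33

-5    [-5]
neg   [5]
1     [5, 1]
add   [6]
-17   [6, -17]
-30   [6, -17, -30]
neg   [6, -17, 30]
add   [6, 13]
-6    [6, 13, -6]
neg   [6, 13, 6]
idiv  [6, 2]
mul   [12]
-3    [12, -3]
mul   [-36]
neg   [36]
-3    [36, -3]
add   [33]
neg   [-33]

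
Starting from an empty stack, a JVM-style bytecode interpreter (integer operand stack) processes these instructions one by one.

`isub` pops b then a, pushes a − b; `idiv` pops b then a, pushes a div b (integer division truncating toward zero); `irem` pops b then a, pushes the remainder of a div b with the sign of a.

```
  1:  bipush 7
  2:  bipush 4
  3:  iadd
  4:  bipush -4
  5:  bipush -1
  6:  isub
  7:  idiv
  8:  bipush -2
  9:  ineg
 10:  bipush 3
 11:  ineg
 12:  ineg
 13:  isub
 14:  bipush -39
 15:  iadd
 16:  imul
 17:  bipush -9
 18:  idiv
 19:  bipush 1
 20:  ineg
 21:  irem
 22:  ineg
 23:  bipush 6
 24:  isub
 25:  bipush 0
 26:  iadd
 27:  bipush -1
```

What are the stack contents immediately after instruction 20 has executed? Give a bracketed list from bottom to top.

bipush 7   → [7]
bipush 4   → [7, 4]
iadd       → [11]
bipush -4  → [11, -4]
bipush -1  → [11, -4, -1]
isub       → [11, -3]
idiv       → [-3]
bipush -2  → [-3, -2]
ineg       → [-3, 2]
bipush 3   → [-3, 2, 3]
ineg       → [-3, 2, -3]
ineg       → [-3, 2, 3]
isub       → [-3, -1]
bipush -39 → [-3, -1, -39]
iadd       → [-3, -40]
imul       → [120]
bipush -9  → [120, -9]
idiv       → [-13]
bipush 1   → [-13, 1]
ineg       → [-13, -1]

[-13, -1]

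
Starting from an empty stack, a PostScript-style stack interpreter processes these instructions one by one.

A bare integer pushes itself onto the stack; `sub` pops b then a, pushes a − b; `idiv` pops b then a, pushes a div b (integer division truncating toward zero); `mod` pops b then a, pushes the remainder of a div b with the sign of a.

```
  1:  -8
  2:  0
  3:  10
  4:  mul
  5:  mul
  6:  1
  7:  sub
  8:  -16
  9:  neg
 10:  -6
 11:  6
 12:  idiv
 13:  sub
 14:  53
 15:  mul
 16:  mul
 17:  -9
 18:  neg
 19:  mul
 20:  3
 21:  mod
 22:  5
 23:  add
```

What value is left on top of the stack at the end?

5

-8   : [-8]
0    : [-8, 0]
10   : [-8, 0, 10]
mul  : [-8, 0]
mul  : [0]
1    : [0, 1]
sub  : [-1]
-16  : [-1, -16]
neg  : [-1, 16]
-6   : [-1, 16, -6]
6    : [-1, 16, -6, 6]
idiv : [-1, 16, -1]
sub  : [-1, 17]
53   : [-1, 17, 53]
mul  : [-1, 901]
mul  : [-901]
-9   : [-901, -9]
neg  : [-901, 9]
mul  : [-8109]
3    : [-8109, 3]
mod  : [0]
5    : [0, 5]
add  : [5]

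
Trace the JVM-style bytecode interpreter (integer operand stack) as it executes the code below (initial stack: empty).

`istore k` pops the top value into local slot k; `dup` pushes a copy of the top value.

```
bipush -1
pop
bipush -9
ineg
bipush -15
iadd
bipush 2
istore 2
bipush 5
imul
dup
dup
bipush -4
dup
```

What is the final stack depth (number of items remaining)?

5

bipush -1  : -1
pop        : (empty)
bipush -9  : -9
ineg       : 9
bipush -15 : 9 -15
iadd       : -6
bipush 2   : -6 2
istore 2   : -6
bipush 5   : -6 5
imul       : -30
dup        : -30 -30
dup        : -30 -30 -30
bipush -4  : -30 -30 -30 -4
dup        : -30 -30 -30 -4 -4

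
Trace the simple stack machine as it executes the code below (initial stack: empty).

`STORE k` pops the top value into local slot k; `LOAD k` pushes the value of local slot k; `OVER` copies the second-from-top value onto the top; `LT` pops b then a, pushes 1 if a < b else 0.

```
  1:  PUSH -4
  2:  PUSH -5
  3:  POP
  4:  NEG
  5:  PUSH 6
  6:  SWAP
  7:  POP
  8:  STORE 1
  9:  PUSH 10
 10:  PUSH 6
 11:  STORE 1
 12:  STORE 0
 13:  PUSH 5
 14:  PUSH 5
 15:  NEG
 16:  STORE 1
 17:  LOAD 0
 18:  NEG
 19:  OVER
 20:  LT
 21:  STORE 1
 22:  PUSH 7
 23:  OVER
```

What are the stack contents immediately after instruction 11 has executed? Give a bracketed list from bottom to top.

PUSH -4 : -4
PUSH -5 : -4 -5
POP     : -4
NEG     : 4
PUSH 6  : 4 6
SWAP    : 6 4
POP     : 6
STORE 1 : (empty)
PUSH 10 : 10
PUSH 6  : 10 6
STORE 1 : 10

[10]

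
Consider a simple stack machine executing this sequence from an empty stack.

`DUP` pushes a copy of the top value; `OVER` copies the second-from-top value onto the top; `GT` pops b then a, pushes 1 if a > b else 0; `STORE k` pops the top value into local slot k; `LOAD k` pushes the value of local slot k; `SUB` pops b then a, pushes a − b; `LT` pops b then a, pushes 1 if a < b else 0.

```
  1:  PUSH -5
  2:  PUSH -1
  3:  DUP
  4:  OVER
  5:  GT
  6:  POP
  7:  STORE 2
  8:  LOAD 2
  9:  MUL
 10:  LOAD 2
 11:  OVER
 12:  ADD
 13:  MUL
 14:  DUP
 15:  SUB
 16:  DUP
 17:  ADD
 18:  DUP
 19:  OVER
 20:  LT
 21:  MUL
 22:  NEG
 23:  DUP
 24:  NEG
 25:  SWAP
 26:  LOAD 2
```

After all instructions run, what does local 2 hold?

-1

PUSH -5 : [-5]
PUSH -1 : [-5, -1]
DUP     : [-5, -1, -1]
OVER    : [-5, -1, -1, -1]
GT      : [-5, -1, 0]
POP     : [-5, -1]
STORE 2 : [-5]
LOAD 2  : [-5, -1]
MUL     : [5]
LOAD 2  : [5, -1]
OVER    : [5, -1, 5]
ADD     : [5, 4]
MUL     : [20]
DUP     : [20, 20]
SUB     : [0]
DUP     : [0, 0]
ADD     : [0]
DUP     : [0, 0]
OVER    : [0, 0, 0]
LT      : [0, 0]
MUL     : [0]
NEG     : [0]
DUP     : [0, 0]
NEG     : [0, 0]
SWAP    : [0, 0]
LOAD 2  : [0, 0, -1]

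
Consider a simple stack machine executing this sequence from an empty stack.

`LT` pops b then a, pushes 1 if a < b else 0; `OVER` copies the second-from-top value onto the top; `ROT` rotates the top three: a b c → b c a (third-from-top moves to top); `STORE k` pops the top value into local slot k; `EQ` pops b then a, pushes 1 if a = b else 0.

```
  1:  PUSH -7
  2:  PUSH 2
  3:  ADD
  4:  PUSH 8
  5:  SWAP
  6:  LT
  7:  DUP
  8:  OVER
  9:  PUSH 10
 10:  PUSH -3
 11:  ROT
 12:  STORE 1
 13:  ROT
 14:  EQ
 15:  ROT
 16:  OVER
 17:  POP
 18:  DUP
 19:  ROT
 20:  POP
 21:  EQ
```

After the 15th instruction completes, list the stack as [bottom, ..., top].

PUSH -7 → [-7]
PUSH 2  → [-7, 2]
ADD     → [-5]
PUSH 8  → [-5, 8]
SWAP    → [8, -5]
LT      → [0]
DUP     → [0, 0]
OVER    → [0, 0, 0]
PUSH 10 → [0, 0, 0, 10]
PUSH -3 → [0, 0, 0, 10, -3]
ROT     → [0, 0, 10, -3, 0]
STORE 1 → [0, 0, 10, -3]
ROT     → [0, 10, -3, 0]
EQ      → [0, 10, 0]
ROT     → [10, 0, 0]

[10, 0, 0]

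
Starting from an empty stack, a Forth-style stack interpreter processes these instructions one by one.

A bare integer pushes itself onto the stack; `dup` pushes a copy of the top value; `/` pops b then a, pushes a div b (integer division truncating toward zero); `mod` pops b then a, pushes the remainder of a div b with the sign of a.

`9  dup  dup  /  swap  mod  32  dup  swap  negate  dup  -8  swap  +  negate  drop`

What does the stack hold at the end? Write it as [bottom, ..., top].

9       [9]
dup     [9, 9]
dup     [9, 9, 9]
/       [9, 1]
swap    [1, 9]
mod     [1]
32      [1, 32]
dup     [1, 32, 32]
swap    [1, 32, 32]
negate  [1, 32, -32]
dup     [1, 32, -32, -32]
-8      [1, 32, -32, -32, -8]
swap    [1, 32, -32, -8, -32]
+       [1, 32, -32, -40]
negate  [1, 32, -32, 40]
drop    [1, 32, -32]

[1, 32, -32]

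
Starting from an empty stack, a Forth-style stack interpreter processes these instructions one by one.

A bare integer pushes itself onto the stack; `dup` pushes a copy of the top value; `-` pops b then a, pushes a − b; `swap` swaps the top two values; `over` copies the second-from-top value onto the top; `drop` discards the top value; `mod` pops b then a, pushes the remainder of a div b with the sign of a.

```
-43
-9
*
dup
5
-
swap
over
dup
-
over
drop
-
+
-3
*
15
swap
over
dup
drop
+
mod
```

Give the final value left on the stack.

15

-43  -> [-43]
-9   -> [-43, -9]
*    -> [387]
dup  -> [387, 387]
5    -> [387, 387, 5]
-    -> [387, 382]
swap -> [382, 387]
over -> [382, 387, 382]
dup  -> [382, 387, 382, 382]
-    -> [382, 387, 0]
over -> [382, 387, 0, 387]
drop -> [382, 387, 0]
-    -> [382, 387]
+    -> [769]
-3   -> [769, -3]
*    -> [-2307]
15   -> [-2307, 15]
swap -> [15, -2307]
over -> [15, -2307, 15]
dup  -> [15, -2307, 15, 15]
drop -> [15, -2307, 15]
+    -> [15, -2292]
mod  -> [15]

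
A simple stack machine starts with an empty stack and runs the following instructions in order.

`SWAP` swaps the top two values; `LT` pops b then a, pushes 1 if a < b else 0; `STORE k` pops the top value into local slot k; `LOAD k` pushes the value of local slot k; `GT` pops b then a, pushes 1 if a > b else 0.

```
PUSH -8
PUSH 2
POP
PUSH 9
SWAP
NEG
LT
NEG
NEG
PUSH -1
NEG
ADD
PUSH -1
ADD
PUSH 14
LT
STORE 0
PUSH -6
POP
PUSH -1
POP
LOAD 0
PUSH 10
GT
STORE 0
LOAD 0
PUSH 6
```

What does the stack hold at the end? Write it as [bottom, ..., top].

PUSH -8 → [-8]
PUSH 2  → [-8, 2]
POP     → [-8]
PUSH 9  → [-8, 9]
SWAP    → [9, -8]
NEG     → [9, 8]
LT      → [0]
NEG     → [0]
NEG     → [0]
PUSH -1 → [0, -1]
NEG     → [0, 1]
ADD     → [1]
PUSH -1 → [1, -1]
ADD     → [0]
PUSH 14 → [0, 14]
LT      → [1]
STORE 0 → []
PUSH -6 → [-6]
POP     → []
PUSH -1 → [-1]
POP     → []
LOAD 0  → [1]
PUSH 10 → [1, 10]
GT      → [0]
STORE 0 → []
LOAD 0  → [0]
PUSH 6  → [0, 6]

[0, 6]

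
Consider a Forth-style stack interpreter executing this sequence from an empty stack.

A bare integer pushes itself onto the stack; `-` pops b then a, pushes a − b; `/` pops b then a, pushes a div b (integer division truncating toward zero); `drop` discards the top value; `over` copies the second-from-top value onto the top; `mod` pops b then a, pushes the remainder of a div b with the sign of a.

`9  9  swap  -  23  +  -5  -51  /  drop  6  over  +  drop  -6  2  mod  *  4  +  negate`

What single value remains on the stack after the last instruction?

9      → 9
9      → 9 9
swap   → 9 9
-      → 0
23     → 0 23
+      → 23
-5     → 23 -5
-51    → 23 -5 -51
/      → 23 0
drop   → 23
6      → 23 6
over   → 23 6 23
+      → 23 29
drop   → 23
-6     → 23 -6
2      → 23 -6 2
mod    → 23 0
*      → 0
4      → 0 4
+      → 4
negate → -4

-4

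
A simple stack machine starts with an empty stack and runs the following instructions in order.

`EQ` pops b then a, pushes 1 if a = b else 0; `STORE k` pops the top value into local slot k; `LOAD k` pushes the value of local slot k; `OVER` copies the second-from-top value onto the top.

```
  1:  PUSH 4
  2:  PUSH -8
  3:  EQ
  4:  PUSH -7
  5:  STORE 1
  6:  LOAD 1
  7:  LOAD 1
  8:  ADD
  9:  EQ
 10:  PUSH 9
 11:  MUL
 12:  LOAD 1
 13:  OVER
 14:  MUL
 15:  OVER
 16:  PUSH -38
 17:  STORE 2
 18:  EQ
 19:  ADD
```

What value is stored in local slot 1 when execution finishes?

PUSH 4   → 4
PUSH -8  → 4 -8
EQ       → 0
PUSH -7  → 0 -7
STORE 1  → 0
LOAD 1   → 0 -7
LOAD 1   → 0 -7 -7
ADD      → 0 -14
EQ       → 0
PUSH 9   → 0 9
MUL      → 0
LOAD 1   → 0 -7
OVER     → 0 -7 0
MUL      → 0 0
OVER     → 0 0 0
PUSH -38 → 0 0 0 -38
STORE 2  → 0 0 0
EQ       → 0 1
ADD      → 1

-7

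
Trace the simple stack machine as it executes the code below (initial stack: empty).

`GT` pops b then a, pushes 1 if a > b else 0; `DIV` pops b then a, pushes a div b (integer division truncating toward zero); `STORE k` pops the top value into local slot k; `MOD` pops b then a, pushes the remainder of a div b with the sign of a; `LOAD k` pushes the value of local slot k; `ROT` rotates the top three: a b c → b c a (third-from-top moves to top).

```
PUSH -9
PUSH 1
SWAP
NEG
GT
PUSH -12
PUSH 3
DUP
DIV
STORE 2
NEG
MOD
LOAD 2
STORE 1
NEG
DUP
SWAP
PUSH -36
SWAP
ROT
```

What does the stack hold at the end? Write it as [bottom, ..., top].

PUSH -9  -> [-9]
PUSH 1   -> [-9, 1]
SWAP     -> [1, -9]
NEG      -> [1, 9]
GT       -> [0]
PUSH -12 -> [0, -12]
PUSH 3   -> [0, -12, 3]
DUP      -> [0, -12, 3, 3]
DIV      -> [0, -12, 1]
STORE 2  -> [0, -12]
NEG      -> [0, 12]
MOD      -> [0]
LOAD 2   -> [0, 1]
STORE 1  -> [0]
NEG      -> [0]
DUP      -> [0, 0]
SWAP     -> [0, 0]
PUSH -36 -> [0, 0, -36]
SWAP     -> [0, -36, 0]
ROT      -> [-36, 0, 0]

[-36, 0, 0]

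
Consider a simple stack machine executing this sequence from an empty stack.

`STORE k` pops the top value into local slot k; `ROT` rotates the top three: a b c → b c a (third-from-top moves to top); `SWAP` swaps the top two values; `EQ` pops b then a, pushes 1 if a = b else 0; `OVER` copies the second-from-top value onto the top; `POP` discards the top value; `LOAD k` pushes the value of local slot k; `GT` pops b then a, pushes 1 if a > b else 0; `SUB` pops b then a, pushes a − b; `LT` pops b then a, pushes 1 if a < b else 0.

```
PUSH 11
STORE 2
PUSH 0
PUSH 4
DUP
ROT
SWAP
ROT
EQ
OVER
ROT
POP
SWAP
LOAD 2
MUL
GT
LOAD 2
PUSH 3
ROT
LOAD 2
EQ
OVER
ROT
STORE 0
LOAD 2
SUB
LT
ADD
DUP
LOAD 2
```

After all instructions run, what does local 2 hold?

11

PUSH 11  11
STORE 2  (empty)
PUSH 0   0
PUSH 4   0 4
DUP      0 4 4
ROT      4 4 0
SWAP     4 0 4
ROT      0 4 4
EQ       0 1
OVER     0 1 0
ROT      1 0 0
POP      1 0
SWAP     0 1
LOAD 2   0 1 11
MUL      0 11
GT       0
LOAD 2   0 11
PUSH 3   0 11 3
ROT      11 3 0
LOAD 2   11 3 0 11
EQ       11 3 0
OVER     11 3 0 3
ROT      11 0 3 3
STORE 0  11 0 3
LOAD 2   11 0 3 11
SUB      11 0 -8
LT       11 0
ADD      11
DUP      11 11
LOAD 2   11 11 11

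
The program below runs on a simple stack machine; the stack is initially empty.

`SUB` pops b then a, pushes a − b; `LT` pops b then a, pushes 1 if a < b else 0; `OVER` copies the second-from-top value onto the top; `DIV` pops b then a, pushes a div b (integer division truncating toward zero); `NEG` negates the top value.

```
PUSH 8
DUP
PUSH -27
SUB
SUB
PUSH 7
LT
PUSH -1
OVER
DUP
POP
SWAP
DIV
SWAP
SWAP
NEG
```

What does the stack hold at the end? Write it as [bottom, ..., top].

[1, 1]

PUSH 8   → [8]
DUP      → [8, 8]
PUSH -27 → [8, 8, -27]
SUB      → [8, 35]
SUB      → [-27]
PUSH 7   → [-27, 7]
LT       → [1]
PUSH -1  → [1, -1]
OVER     → [1, -1, 1]
DUP      → [1, -1, 1, 1]
POP      → [1, -1, 1]
SWAP     → [1, 1, -1]
DIV      → [1, -1]
SWAP     → [-1, 1]
SWAP     → [1, -1]
NEG      → [1, 1]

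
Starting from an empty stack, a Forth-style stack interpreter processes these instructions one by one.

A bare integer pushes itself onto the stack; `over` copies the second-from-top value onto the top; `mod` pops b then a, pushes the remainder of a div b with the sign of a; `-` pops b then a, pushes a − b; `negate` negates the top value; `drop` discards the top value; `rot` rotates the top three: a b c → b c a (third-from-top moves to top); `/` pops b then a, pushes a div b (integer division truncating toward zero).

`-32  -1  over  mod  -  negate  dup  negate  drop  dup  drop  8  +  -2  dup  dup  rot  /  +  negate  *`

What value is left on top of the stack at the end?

-32    -> -32
-1     -> -32 -1
over   -> -32 -1 -32
mod    -> -32 -1
-      -> -31
negate -> 31
dup    -> 31 31
negate -> 31 -31
drop   -> 31
dup    -> 31 31
drop   -> 31
8      -> 31 8
+      -> 39
-2     -> 39 -2
dup    -> 39 -2 -2
dup    -> 39 -2 -2 -2
rot    -> 39 -2 -2 -2
/      -> 39 -2 1
+      -> 39 -1
negate -> 39 1
*      -> 39

39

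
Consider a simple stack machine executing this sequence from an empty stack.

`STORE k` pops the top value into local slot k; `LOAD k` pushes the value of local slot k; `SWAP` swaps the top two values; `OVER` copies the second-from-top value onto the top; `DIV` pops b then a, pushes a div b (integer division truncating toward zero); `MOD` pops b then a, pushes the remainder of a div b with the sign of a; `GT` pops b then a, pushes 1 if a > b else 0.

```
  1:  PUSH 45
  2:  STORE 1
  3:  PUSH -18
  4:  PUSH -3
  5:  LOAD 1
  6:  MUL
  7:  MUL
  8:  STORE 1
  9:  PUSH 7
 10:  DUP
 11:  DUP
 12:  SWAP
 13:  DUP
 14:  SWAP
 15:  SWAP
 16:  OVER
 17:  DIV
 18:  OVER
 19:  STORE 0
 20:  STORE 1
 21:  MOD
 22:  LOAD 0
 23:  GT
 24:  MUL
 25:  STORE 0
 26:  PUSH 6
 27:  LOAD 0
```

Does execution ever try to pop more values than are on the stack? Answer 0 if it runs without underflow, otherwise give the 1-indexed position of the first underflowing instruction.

0

PUSH 45   45
STORE 1   (empty)
PUSH -18  -18
PUSH -3   -18 -3
LOAD 1    -18 -3 45
MUL       -18 -135
MUL       2430
STORE 1   (empty)
PUSH 7    7
DUP       7 7
DUP       7 7 7
SWAP      7 7 7
DUP       7 7 7 7
SWAP      7 7 7 7
SWAP      7 7 7 7
OVER      7 7 7 7 7
DIV       7 7 7 1
OVER      7 7 7 1 7
STORE 0   7 7 7 1
STORE 1   7 7 7
MOD       7 0
LOAD 0    7 0 7
GT        7 0
MUL       0
STORE 0   (empty)
PUSH 6    6
LOAD 0    6 0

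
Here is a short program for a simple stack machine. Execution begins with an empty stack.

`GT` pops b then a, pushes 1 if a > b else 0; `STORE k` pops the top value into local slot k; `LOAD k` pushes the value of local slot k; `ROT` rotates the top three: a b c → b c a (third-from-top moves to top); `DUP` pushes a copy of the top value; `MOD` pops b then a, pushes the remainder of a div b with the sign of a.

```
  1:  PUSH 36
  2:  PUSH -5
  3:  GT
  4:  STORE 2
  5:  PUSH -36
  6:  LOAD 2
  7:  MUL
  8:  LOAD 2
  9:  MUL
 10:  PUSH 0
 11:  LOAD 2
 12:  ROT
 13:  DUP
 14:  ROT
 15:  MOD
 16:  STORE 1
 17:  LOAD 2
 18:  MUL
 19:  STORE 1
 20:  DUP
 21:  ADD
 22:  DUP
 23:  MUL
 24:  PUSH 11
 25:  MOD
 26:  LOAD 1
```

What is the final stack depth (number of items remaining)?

PUSH 36   [36]
PUSH -5   [36, -5]
GT        [1]
STORE 2   []
PUSH -36  [-36]
LOAD 2    [-36, 1]
MUL       [-36]
LOAD 2    [-36, 1]
MUL       [-36]
PUSH 0    [-36, 0]
LOAD 2    [-36, 0, 1]
ROT       [0, 1, -36]
DUP       [0, 1, -36, -36]
ROT       [0, -36, -36, 1]
MOD       [0, -36, 0]
STORE 1   [0, -36]
LOAD 2    [0, -36, 1]
MUL       [0, -36]
STORE 1   [0]
DUP       [0, 0]
ADD       [0]
DUP       [0, 0]
MUL       [0]
PUSH 11   [0, 11]
MOD       [0]
LOAD 1    [0, -36]

2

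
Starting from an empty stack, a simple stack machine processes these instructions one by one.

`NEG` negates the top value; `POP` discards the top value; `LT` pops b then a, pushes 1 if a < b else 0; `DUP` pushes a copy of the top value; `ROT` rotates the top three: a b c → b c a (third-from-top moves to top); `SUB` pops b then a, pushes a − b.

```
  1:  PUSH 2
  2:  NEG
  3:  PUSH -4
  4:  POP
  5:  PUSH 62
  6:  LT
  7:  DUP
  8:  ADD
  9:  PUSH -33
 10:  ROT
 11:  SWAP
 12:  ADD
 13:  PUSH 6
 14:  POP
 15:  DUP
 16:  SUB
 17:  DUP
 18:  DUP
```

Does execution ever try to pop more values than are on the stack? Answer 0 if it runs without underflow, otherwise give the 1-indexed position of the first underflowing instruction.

PUSH 2   : [2]
NEG      : [-2]
PUSH -4  : [-2, -4]
POP      : [-2]
PUSH 62  : [-2, 62]
LT       : [1]
DUP      : [1, 1]
ADD      : [2]
PUSH -33 : [2, -33]
ROT  — needs 3 operands, stack has 2 → underflow

10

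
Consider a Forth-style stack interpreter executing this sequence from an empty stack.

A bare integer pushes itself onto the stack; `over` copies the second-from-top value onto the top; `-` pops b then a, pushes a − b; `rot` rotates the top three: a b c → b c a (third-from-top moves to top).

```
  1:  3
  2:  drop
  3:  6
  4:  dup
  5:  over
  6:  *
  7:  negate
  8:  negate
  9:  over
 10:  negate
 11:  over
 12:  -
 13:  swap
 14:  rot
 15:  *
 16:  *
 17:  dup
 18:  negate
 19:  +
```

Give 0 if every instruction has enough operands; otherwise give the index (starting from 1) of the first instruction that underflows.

0

3      -> 3
drop   -> (empty)
6      -> 6
dup    -> 6 6
over   -> 6 6 6
*      -> 6 36
negate -> 6 -36
negate -> 6 36
over   -> 6 36 6
negate -> 6 36 -6
over   -> 6 36 -6 36
-      -> 6 36 -42
swap   -> 6 -42 36
rot    -> -42 36 6
*      -> -42 216
*      -> -9072
dup    -> -9072 -9072
negate -> -9072 9072
+      -> 0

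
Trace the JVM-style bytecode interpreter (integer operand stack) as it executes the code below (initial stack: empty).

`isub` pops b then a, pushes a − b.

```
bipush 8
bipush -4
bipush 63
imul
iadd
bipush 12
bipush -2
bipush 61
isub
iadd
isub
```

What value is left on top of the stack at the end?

-193

bipush 8   [8]
bipush -4  [8, -4]
bipush 63  [8, -4, 63]
imul       [8, -252]
iadd       [-244]
bipush 12  [-244, 12]
bipush -2  [-244, 12, -2]
bipush 61  [-244, 12, -2, 61]
isub       [-244, 12, -63]
iadd       [-244, -51]
isub       [-193]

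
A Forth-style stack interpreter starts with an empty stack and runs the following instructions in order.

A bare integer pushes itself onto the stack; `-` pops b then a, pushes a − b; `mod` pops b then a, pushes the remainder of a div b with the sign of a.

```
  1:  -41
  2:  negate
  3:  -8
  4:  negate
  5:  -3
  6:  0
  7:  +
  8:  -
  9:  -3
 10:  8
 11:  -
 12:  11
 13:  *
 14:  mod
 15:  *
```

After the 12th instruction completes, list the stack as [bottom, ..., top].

[41, 11, -11, 11]

-41    -> [-41]
negate -> [41]
-8     -> [41, -8]
negate -> [41, 8]
-3     -> [41, 8, -3]
0      -> [41, 8, -3, 0]
+      -> [41, 8, -3]
-      -> [41, 11]
-3     -> [41, 11, -3]
8      -> [41, 11, -3, 8]
-      -> [41, 11, -11]
11     -> [41, 11, -11, 11]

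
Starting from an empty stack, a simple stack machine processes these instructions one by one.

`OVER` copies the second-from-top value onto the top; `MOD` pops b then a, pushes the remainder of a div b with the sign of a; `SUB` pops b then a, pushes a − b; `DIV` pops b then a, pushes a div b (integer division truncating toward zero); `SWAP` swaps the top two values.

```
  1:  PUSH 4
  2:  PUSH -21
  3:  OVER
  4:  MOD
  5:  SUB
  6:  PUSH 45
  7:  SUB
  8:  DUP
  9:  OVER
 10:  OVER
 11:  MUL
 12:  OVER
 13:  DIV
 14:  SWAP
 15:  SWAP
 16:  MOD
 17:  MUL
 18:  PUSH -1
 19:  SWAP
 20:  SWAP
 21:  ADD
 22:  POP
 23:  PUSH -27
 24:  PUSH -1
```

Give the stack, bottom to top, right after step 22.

PUSH 4   -> [4]
PUSH -21 -> [4, -21]
OVER     -> [4, -21, 4]
MOD      -> [4, -1]
SUB      -> [5]
PUSH 45  -> [5, 45]
SUB      -> [-40]
DUP      -> [-40, -40]
OVER     -> [-40, -40, -40]
OVER     -> [-40, -40, -40, -40]
MUL      -> [-40, -40, 1600]
OVER     -> [-40, -40, 1600, -40]
DIV      -> [-40, -40, -40]
SWAP     -> [-40, -40, -40]
SWAP     -> [-40, -40, -40]
MOD      -> [-40, 0]
MUL      -> [0]
PUSH -1  -> [0, -1]
SWAP     -> [-1, 0]
SWAP     -> [0, -1]
ADD      -> [-1]
POP      -> []

[]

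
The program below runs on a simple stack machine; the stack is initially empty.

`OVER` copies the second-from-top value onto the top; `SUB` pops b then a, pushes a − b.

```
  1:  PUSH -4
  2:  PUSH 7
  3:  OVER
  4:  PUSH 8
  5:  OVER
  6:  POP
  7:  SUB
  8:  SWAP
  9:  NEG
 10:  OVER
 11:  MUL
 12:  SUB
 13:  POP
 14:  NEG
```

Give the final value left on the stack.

PUSH -4  -4
PUSH 7   -4 7
OVER     -4 7 -4
PUSH 8   -4 7 -4 8
OVER     -4 7 -4 8 -4
POP      -4 7 -4 8
SUB      -4 7 -12
SWAP     -4 -12 7
NEG      -4 -12 -7
OVER     -4 -12 -7 -12
MUL      -4 -12 84
SUB      -4 -96
POP      -4
NEG      4

4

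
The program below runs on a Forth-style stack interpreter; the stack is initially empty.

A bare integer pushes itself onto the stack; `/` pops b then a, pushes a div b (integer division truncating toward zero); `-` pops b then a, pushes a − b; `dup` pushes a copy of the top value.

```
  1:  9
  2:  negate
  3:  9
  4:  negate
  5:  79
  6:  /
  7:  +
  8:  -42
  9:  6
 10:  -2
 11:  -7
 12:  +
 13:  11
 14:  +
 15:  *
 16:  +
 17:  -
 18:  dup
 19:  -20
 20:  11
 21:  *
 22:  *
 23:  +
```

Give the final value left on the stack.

9      → 9
negate → -9
9      → -9 9
negate → -9 -9
79     → -9 -9 79
/      → -9 0
+      → -9
-42    → -9 -42
6      → -9 -42 6
-2     → -9 -42 6 -2
-7     → -9 -42 6 -2 -7
+      → -9 -42 6 -9
11     → -9 -42 6 -9 11
+      → -9 -42 6 2
*      → -9 -42 12
+      → -9 -30
-      → 21
dup    → 21 21
-20    → 21 21 -20
11     → 21 21 -20 11
*      → 21 21 -220
*      → 21 -4620
+      → -4599

-4599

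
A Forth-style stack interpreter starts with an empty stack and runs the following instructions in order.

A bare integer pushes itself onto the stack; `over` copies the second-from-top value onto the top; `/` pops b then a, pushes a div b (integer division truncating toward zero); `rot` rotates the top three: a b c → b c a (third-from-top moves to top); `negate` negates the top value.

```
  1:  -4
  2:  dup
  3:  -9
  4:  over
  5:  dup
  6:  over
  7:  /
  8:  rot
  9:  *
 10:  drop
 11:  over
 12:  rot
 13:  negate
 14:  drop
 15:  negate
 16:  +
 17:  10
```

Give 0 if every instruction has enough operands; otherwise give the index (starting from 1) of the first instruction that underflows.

-4     : -4
dup    : -4 -4
-9     : -4 -4 -9
over   : -4 -4 -9 -4
dup    : -4 -4 -9 -4 -4
over   : -4 -4 -9 -4 -4 -4
/      : -4 -4 -9 -4 1
rot    : -4 -4 -4 1 -9
*      : -4 -4 -4 -9
drop   : -4 -4 -4
over   : -4 -4 -4 -4
rot    : -4 -4 -4 -4
negate : -4 -4 -4 4
drop   : -4 -4 -4
negate : -4 -4 4
+      : -4 0
10     : -4 0 10

0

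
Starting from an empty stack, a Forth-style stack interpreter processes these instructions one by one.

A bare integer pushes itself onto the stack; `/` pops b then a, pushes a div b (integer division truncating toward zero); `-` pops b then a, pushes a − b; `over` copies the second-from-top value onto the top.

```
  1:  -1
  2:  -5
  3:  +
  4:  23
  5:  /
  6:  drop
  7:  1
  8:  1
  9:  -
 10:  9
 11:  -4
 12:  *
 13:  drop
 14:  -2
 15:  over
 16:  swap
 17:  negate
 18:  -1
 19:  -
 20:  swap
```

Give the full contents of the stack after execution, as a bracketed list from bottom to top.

[0, 3, 0]

-1     → [-1]
-5     → [-1, -5]
+      → [-6]
23     → [-6, 23]
/      → [0]
drop   → []
1      → [1]
1      → [1, 1]
-      → [0]
9      → [0, 9]
-4     → [0, 9, -4]
*      → [0, -36]
drop   → [0]
-2     → [0, -2]
over   → [0, -2, 0]
swap   → [0, 0, -2]
negate → [0, 0, 2]
-1     → [0, 0, 2, -1]
-      → [0, 0, 3]
swap   → [0, 3, 0]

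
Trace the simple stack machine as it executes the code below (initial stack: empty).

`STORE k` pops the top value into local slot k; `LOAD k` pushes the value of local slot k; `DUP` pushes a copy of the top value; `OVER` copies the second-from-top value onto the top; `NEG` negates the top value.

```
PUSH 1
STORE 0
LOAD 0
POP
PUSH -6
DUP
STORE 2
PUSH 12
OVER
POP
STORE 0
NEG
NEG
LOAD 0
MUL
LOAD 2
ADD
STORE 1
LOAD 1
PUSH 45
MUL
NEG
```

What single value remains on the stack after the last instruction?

PUSH 1   1
STORE 0  (empty)
LOAD 0   1
POP      (empty)
PUSH -6  -6
DUP      -6 -6
STORE 2  -6
PUSH 12  -6 12
OVER     -6 12 -6
POP      -6 12
STORE 0  -6
NEG      6
NEG      -6
LOAD 0   -6 12
MUL      -72
LOAD 2   -72 -6
ADD      -78
STORE 1  (empty)
LOAD 1   -78
PUSH 45  -78 45
MUL      -3510
NEG      3510

3510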